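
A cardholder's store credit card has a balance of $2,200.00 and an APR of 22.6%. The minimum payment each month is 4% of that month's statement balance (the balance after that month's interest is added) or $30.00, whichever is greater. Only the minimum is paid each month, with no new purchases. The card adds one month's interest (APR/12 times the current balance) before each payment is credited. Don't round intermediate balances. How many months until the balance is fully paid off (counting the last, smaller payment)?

83 months

Monthly rate r = 22.6%/12 = 1.88333% = 0.0188333.
While 4% of the post-interest balance exceeds $30.00, each month B ← (B·(1+r))·(1 − 0.04), i.e. B shrinks by the factor (1+r)·0.96 = 0.97808.
This holds for months 1–50. Entering month 51 the balance is $726.34; 4% of the post-interest balance is now below $30.00, so the flat $30.00 minimum applies from here.
From month 51 a fixed $30.00 at rate r clears $726.34 in 33 more payments. Total: 50 + 33 = 83 months.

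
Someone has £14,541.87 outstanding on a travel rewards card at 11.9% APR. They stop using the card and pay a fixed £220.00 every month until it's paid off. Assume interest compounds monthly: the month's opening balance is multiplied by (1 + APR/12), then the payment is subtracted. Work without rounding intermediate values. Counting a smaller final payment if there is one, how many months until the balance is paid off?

108 payments

Monthly rate r = 11.9%/12 = 0.991667% = 0.00991667.
Recurrence: B ← B·(1+r) − £220.00.
Month 1: interest £144.21; balance after payment £14,466.08.
Month 2: interest £143.46; balance after payment £14,389.53.
Closed form: n = −ln(1 − rB₀/P)/ln(1+r) = −ln(0.34451)/ln(1.00992) ≈ 107.989, so the balance reaches zero during payment 108.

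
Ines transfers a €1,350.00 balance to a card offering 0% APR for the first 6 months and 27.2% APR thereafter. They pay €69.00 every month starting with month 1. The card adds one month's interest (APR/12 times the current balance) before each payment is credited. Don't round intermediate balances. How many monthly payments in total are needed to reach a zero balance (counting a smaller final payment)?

23 payments

Promo months 1–6 at r₀ = 0%/12 = 0; months 7+ at r₁ = 27.2%/12 = 0.0226667.
After month 6 (no interest yet): B = €1,350.00 − 6·€69.00 = €936.00.
Then at r₁ with €69.00/mo: n₂ = −ln(1 − r₁·B/P)/ln(1+r₁) ≈ 16.39 → 17 more payments.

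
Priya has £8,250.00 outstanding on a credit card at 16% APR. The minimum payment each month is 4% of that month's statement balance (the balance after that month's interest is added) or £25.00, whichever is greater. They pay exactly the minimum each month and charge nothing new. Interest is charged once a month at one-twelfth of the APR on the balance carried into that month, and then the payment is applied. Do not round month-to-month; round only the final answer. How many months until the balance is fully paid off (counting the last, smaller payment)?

Monthly rate r = 16%/12 = 1.33333% = 0.0133333.
While 4% of the post-interest balance exceeds £25.00, each month B ← (B·(1+r))·(1 − 0.04), i.e. B shrinks by the factor (1+r)·0.96 = 0.9728.
This holds for months 1–95. Entering month 96 the balance is £600.75; 4% of the post-interest balance is now below £25.00, so the flat £25.00 minimum applies from here.
From month 96 a fixed £25.00 at rate r clears £600.75 in 30 more payments. Total: 95 + 30 = 125 months.

125 months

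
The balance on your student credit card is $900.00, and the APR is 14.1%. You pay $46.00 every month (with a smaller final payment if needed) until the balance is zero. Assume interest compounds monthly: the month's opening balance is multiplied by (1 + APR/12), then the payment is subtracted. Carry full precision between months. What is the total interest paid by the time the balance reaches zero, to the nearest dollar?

$129

Monthly rate r = 14.1%/12 = 1.175% = 0.01175.
Payoff takes n = ⌈−ln(1 − rB₀/P)/ln(1+r)⌉ = ⌈22.362⌉ = 23 payments; the last is $16.72.
Total paid = 22·$46.00 + $16.72 = $1,028.72.
Total interest = total paid − principal = $1,028.72 − $900.00 = $128.72.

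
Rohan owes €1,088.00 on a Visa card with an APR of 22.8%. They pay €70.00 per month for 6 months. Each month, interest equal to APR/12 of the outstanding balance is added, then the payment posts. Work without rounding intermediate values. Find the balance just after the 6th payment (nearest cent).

Monthly rate r = 22.8%/12 = 1.9% = 0.019.
Each month: B ← B·(1+r) − €70.00.
Month 1: interest €20.67; balance after payment €1,038.67.
Month 2: interest €19.73; balance after payment €988.41.
Month 3: interest €18.78; balance after payment €937.19.
Month 4: interest €17.81; balance after payment €884.99.
Month 5: interest €16.81; balance after payment €831.81.
Month 6: interest €15.80; balance after payment €777.61.

€777.61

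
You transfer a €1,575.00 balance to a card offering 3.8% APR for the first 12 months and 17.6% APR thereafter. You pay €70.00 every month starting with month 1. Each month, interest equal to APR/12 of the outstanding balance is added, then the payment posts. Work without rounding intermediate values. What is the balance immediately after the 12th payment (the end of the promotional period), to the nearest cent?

Promo months 1–12 at r₀ = 3.8%/12 = 0.00316667; months 13+ at r₁ = 17.6%/12 = 0.0146667.
After month 12: iterate B ← B·(1+r₀) − €70.00 for 12 months → €781.12.

€781.12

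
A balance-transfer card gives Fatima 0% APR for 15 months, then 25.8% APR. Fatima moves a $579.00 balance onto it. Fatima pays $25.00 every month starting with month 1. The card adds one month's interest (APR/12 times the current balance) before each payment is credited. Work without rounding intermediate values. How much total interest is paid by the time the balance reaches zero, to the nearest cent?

Promo months 1–15 at r₀ = 0%/12 = 0; months 16+ at r₁ = 25.8%/12 = 0.0215.
After month 15 (no interest yet): B = $579.00 − 15·$25.00 = $204.00.
Then at r₁ with $25.00/mo: n₂ = −ln(1 − r₁·B/P)/ln(1+r₁) ≈ 9.07 → 10 more payments.
Total paid = 24·$25.00 + $1.73 = $601.73; interest = $601.73 − $579.00 = $22.73.

$22.73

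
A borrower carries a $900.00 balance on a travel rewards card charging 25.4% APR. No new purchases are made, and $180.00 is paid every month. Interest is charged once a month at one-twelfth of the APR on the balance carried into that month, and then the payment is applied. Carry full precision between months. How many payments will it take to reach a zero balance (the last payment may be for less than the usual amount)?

Monthly rate r = 25.4%/12 = 2.11667% = 0.0211667.
Recurrence: B ← B·(1+r) − $180.00.
Month 1: interest $19.05; balance after payment $739.05.
Month 2: interest $15.64; balance after payment $574.69.
Month 3: interest $12.16; balance after payment $406.86.
Month 4: interest $8.61; balance after payment $235.47.
Month 5: interest $4.98; balance after payment $60.45.
Month 6: interest $1.28; balance after payment $0.00.

6 payments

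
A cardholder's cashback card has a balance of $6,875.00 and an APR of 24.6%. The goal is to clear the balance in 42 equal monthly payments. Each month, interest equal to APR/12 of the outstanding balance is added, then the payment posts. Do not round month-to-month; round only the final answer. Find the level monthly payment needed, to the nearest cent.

$245.72

Monthly rate r = 24.6%/12 = 2.05% = 0.0205.
Level-payment amortization: P = B₀·r / (1 − (1+r)^(−n)) = 6875.00·0.0205 / (1 − 1.0205^(−42)).
Denominator 1 − (1+r)^(−42) = 0.573564237.
P = 140.938 / 0.573564237 ≈ 245.72.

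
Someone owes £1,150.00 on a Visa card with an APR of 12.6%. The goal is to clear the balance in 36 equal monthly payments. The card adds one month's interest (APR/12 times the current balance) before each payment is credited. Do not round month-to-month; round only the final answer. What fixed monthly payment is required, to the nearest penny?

Monthly rate r = 12.6%/12 = 1.05% = 0.0105.
Level-payment amortization: P = B₀·r / (1 − (1+r)^(−n)) = 1150.00·0.0105 / (1 − 1.0105^(−36)).
Denominator 1 − (1+r)^(−36) = 0.313417772.
P = 12.075 / 0.313417772 ≈ 38.53.

£38.53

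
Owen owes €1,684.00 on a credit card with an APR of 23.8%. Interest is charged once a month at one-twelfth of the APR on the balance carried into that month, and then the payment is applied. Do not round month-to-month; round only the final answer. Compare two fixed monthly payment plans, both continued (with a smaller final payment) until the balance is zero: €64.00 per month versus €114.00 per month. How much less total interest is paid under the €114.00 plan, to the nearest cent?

Monthly rate r = 23.8%/12 = 1.98333% = 0.0198333.
At €64.00/mo: n = ⌈−ln(1 − rB₀/P)/ln(1+r)⌉ = 38 payments (last €36.69); total interest = total paid − €1,684.00 = €720.69.
At €114.00/mo: 18 payments (last €74.70); total interest €328.70.
Interest saved = €720.69 − €328.70 = €391.99.

€391.99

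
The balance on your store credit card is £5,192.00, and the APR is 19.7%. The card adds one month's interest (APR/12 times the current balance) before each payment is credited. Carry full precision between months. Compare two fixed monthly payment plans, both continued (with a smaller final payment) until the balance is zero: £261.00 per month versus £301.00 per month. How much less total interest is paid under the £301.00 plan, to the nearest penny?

£183.03

Monthly rate r = 19.7%/12 = 1.64167% = 0.0164167.
At £261.00/mo: n = ⌈−ln(1 − rB₀/P)/ln(1+r)⌉ = 25 payments (last £73.74); total interest = total paid − £5,192.00 = £1,145.74.
At £301.00/mo: 21 payments (last £134.71); total interest £962.71.
Interest saved = £1,145.74 − £962.71 = £183.03.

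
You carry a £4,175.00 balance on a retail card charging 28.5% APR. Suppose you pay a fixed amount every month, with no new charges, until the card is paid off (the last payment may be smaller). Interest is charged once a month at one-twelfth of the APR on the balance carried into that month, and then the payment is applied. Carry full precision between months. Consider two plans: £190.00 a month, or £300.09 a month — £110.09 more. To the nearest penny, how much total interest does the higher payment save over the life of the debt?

Monthly rate r = 28.5%/12 = 2.375% = 0.02375.
At £190.00/mo: n = ⌈−ln(1 − rB₀/P)/ln(1+r)⌉ = 32 payments (last £83.44); total interest = total paid − £4,175.00 = £1,798.44.
At £300.09/mo: 18 payments (last £26.84); total interest £953.37.
Interest saved = £1,798.44 − £953.37 = £845.07.

£845.07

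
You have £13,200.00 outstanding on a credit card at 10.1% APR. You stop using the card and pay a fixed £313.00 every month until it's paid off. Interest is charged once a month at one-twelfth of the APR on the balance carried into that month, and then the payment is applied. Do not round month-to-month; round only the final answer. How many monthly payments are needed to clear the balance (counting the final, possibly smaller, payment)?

53 months

Monthly rate r = 10.1%/12 = 0.841667% = 0.00841667.
Recurrence: B ← B·(1+r) − £313.00.
Month 1: interest £111.10; balance after payment £12,998.10.
Month 2: interest £109.40; balance after payment £12,794.50.
Closed form: n = −ln(1 − rB₀/P)/ln(1+r) = −ln(0.64505)/ln(1.00842) ≈ 52.310, so the balance reaches zero during payment 53.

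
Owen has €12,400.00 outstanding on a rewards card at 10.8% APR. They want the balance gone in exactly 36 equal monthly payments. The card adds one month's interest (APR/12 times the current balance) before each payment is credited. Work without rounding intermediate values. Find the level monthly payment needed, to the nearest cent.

€404.79

Monthly rate r = 10.8%/12 = 0.9% = 0.009.
Level-payment amortization: P = B₀·r / (1 − (1+r)^(−n)) = 12400.00·0.009 / (1 − 1.009^(−36)).
Denominator 1 − (1+r)^(−36) = 0.275700783.
P = 111.6 / 0.275700783 ≈ 404.79.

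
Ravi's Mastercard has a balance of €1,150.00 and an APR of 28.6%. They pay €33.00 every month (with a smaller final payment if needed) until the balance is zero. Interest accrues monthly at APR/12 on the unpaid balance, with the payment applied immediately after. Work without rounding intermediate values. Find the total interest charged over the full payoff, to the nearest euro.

€1,337

Monthly rate r = 28.6%/12 = 2.38333% = 0.0238333.
Payoff takes n = ⌈−ln(1 − rB₀/P)/ln(1+r)⌉ = ⌈75.369⌉ = 76 payments; the last is €12.28.
Total paid = 75·€33.00 + €12.28 = €2,487.28.
Total interest = total paid − principal = €2,487.28 − €1,150.00 = €1,337.28.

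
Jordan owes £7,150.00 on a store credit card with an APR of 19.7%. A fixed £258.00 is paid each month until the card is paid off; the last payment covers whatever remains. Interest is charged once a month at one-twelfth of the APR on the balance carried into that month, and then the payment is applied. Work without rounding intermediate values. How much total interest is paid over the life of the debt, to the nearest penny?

Monthly rate r = 19.7%/12 = 1.64167% = 0.0164167.
Payoff takes n = ⌈−ln(1 − rB₀/P)/ln(1+r)⌉ = ⌈37.271⌉ = 38 payments; the last is £70.25.
Total paid = 37·£258.00 + £70.25 = £9,616.25.
Total interest = total paid − principal = £9,616.25 − £7,150.00 = £2,466.25.

£2,466.25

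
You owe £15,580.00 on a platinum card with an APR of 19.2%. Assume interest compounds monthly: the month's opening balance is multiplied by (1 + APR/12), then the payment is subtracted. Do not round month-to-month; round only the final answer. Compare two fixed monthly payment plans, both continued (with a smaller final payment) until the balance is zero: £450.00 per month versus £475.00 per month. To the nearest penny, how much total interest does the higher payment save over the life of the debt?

Monthly rate r = 19.2%/12 = 1.6% = 0.016.
At £450.00/mo: n = ⌈−ln(1 − rB₀/P)/ln(1+r)⌉ = 51 payments (last £387.94); total interest = total paid − £15,580.00 = £7,307.94.
At £475.00/mo: 47 payments (last £414.74); total interest £6,684.74.
Interest saved = £7,307.94 − £6,684.74 = £623.20.

£623.20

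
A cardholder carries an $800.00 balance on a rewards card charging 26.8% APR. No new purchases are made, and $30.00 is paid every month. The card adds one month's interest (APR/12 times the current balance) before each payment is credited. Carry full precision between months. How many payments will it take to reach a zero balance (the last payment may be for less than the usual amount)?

41 payments

Monthly rate r = 26.8%/12 = 2.23333% = 0.0223333.
Recurrence: B ← B·(1+r) − $30.00.
Month 1: interest $17.87; balance after payment $787.87.
Month 2: interest $17.60; balance after payment $775.46.
Closed form: n = −ln(1 − rB₀/P)/ln(1+r) = −ln(0.40444)/ln(1.02233) ≈ 40.984, so the balance reaches zero during payment 41.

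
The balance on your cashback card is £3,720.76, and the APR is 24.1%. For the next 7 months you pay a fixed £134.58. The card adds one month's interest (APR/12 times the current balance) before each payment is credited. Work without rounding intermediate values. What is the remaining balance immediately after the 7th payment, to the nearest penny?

£3,275.67

Monthly rate r = 24.1%/12 = 2.00833% = 0.0200833.
Each month: B ← B·(1+r) − £134.58.
Month 1: interest £74.73; balance after payment £3,660.91.
Month 2: interest £73.52; balance after payment £3,599.85.
Month 3: interest £72.30; balance after payment £3,537.57.
Month 4: interest £71.05; balance after payment £3,474.03.
Month 5: interest £69.77; balance after payment £3,409.22.
Month 6: interest £68.47; balance after payment £3,343.11.
Month 7: interest £67.14; balance after payment £3,275.67.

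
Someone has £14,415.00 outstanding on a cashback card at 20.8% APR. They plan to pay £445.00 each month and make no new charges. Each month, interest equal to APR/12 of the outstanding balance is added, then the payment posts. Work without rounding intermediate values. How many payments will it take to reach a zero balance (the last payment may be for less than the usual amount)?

Monthly rate r = 20.8%/12 = 1.73333% = 0.0173333.
Recurrence: B ← B·(1+r) − £445.00.
Month 1: interest £249.86; balance after payment £14,219.86.
Month 2: interest £246.48; balance after payment £14,021.34.
Closed form: n = −ln(1 − rB₀/P)/ln(1+r) = −ln(0.43852)/ln(1.01733) ≈ 47.970, so the balance reaches zero during payment 48.

48 payments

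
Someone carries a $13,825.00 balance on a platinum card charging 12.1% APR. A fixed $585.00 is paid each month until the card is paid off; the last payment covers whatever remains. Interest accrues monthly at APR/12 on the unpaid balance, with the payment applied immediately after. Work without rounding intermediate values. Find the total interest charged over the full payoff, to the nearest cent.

$2,046.62

Monthly rate r = 12.1%/12 = 1.00833% = 0.0100833.
Payoff takes n = ⌈−ln(1 − rB₀/P)/ln(1+r)⌉ = ⌈27.130⌉ = 28 payments; the last is $76.62.
Total paid = 27·$585.00 + $76.62 = $15,871.62.
Total interest = total paid − principal = $15,871.62 − $13,825.00 = $2,046.62.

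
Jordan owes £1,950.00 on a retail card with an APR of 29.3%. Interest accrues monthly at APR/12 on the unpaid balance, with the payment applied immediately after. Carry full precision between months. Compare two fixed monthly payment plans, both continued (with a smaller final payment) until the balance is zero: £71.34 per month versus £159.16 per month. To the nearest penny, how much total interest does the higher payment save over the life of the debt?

Monthly rate r = 29.3%/12 = 2.44167% = 0.0244167.
At £71.34/mo: n = ⌈−ln(1 − rB₀/P)/ln(1+r)⌉ = 46 payments (last £45.36); total interest = total paid − £1,950.00 = £1,305.66.
At £159.16/mo: 15 payments (last £117.37); total interest £395.61.
Interest saved = £1,305.66 − £395.61 = £910.05.

£910.05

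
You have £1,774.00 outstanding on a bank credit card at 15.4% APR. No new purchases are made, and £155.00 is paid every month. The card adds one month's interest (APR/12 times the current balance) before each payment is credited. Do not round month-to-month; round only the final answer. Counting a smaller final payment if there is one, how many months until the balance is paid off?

Monthly rate r = 15.4%/12 = 1.28333% = 0.0128333.
Recurrence: B ← B·(1+r) − £155.00.
Month 1: interest £22.77; balance after payment £1,641.77.
Month 2: interest £21.07; balance after payment £1,507.84.
Closed form: n = −ln(1 − rB₀/P)/ln(1+r) = −ln(0.85312)/ln(1.01283) ≈ 12.458, so the balance reaches zero during payment 13.

13 months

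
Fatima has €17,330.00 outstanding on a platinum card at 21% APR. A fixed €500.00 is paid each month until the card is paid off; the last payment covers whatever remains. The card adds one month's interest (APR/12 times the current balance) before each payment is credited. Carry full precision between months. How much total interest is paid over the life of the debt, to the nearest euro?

€9,555

Monthly rate r = 21%/12 = 1.75% = 0.0175.
Payoff takes n = ⌈−ln(1 − rB₀/P)/ln(1+r)⌉ = ⌈53.768⌉ = 54 payments; the last is €384.76.
Total paid = 53·€500.00 + €384.76 = €26,884.76.
Total interest = total paid − principal = €26,884.76 − €17,330.00 = €9,554.76.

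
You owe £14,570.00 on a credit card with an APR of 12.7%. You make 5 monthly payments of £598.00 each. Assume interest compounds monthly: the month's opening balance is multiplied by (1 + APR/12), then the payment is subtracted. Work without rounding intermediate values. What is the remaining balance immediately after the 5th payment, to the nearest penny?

Monthly rate r = 12.7%/12 = 1.05833% = 0.0105833.
Each month: B ← B·(1+r) − £598.00.
Month 1: interest £154.20; balance after payment £14,126.20.
Month 2: interest £149.50; balance after payment £13,677.70.
Month 3: interest £144.76; balance after payment £13,224.46.
Month 4: interest £139.96; balance after payment £12,766.42.
Month 5: interest £135.11; balance after payment £12,303.53.

£12,303.53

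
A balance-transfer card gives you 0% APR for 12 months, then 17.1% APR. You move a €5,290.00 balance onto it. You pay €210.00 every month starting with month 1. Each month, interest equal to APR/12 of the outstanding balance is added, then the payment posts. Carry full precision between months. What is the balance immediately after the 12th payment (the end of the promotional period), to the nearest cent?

€2,770.00

Promo months 1–12 at r₀ = 0%/12 = 0; months 13+ at r₁ = 17.1%/12 = 0.01425.
After month 12 (no interest yet): B = €5,290.00 − 12·€210.00 = €2,770.00.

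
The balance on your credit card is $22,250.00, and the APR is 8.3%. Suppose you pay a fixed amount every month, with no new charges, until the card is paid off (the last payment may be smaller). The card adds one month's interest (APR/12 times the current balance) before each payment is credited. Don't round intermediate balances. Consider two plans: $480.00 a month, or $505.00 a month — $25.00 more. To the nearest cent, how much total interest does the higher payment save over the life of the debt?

Monthly rate r = 8.3%/12 = 0.691667% = 0.00691667.
At $480.00/mo: n = ⌈−ln(1 − rB₀/P)/ln(1+r)⌉ = 57 payments (last $39.77); total interest = total paid − $22,250.00 = $4,669.77.
At $505.00/mo: 53 payments (last $370.10); total interest $4,380.10.
Interest saved = $4,669.77 − $4,380.10 = $289.67.

$289.67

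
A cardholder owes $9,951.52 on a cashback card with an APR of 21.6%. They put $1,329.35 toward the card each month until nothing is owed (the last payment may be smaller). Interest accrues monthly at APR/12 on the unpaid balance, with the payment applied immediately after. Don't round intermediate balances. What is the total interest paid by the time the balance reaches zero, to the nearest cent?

Monthly rate r = 21.6%/12 = 1.8% = 0.018.
Payoff takes n = ⌈−ln(1 − rB₀/P)/ln(1+r)⌉ = ⌈8.113⌉ = 9 payments; the last is $151.36.
Total paid = 8·$1,329.35 + $151.36 = $10,786.16.
Total interest = total paid − principal = $10,786.16 − $9,951.52 = $834.64.

$834.64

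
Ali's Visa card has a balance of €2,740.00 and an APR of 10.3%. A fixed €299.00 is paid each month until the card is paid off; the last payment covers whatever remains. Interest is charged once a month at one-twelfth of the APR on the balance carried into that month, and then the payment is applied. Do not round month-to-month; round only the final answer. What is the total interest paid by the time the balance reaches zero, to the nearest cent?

€126.31

Monthly rate r = 10.3%/12 = 0.858333% = 0.00858333.
Payoff takes n = ⌈−ln(1 − rB₀/P)/ln(1+r)⌉ = ⌈9.585⌉ = 10 payments; the last is €175.31.
Total paid = 9·€299.00 + €175.31 = €2,866.31.
Total interest = total paid − principal = €2,866.31 − €2,740.00 = €126.31.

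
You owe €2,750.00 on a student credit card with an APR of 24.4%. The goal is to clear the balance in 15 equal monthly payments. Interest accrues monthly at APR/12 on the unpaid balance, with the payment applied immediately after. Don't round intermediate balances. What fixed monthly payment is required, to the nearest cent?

€214.55

Monthly rate r = 24.4%/12 = 2.03333% = 0.0203333.
Level-payment amortization: P = B₀·r / (1 − (1+r)^(−n)) = 2750.00·0.0203333 / (1 − 1.02033^(−15)).
Denominator 1 − (1+r)^(−15) = 0.260617995.
P = 55.9167 / 0.260617995 ≈ 214.55.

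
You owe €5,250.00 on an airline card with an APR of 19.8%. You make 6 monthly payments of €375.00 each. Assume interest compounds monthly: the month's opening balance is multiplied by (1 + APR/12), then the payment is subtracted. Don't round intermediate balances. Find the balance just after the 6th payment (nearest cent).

€3,446.79

Monthly rate r = 19.8%/12 = 1.65% = 0.0165.
Each month: B ← B·(1+r) − €375.00.
Month 1: interest €86.62; balance after payment €4,961.62.
Month 2: interest €81.87; balance after payment €4,668.49.
Month 3: interest €77.03; balance after payment €4,370.52.
Month 4: interest €72.11; balance after payment €4,067.64.
Month 5: interest €67.12; balance after payment €3,759.75.
Month 6: interest €62.04; balance after payment €3,446.79.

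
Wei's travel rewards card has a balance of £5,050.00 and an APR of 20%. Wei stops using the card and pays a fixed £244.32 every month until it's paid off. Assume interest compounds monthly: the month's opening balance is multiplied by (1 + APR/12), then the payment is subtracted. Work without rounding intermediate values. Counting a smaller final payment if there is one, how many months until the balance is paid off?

Monthly rate r = 20%/12 = 1.66667% = 0.0166667.
Recurrence: B ← B·(1+r) − £244.32.
Month 1: interest £84.17; balance after payment £4,889.85.
Month 2: interest £81.50; balance after payment £4,727.02.
Closed form: n = −ln(1 − rB₀/P)/ln(1+r) = −ln(0.65551)/ln(1.01667) ≈ 25.551, so the balance reaches zero during payment 26.

26 months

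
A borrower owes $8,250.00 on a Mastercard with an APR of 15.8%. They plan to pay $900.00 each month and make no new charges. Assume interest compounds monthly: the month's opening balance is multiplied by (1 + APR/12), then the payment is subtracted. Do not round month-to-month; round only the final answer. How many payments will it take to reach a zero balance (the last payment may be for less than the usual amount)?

10 months

Monthly rate r = 15.8%/12 = 1.31667% = 0.0131667.
Recurrence: B ← B·(1+r) − $900.00.
Month 1: interest $108.62; balance after payment $7,458.62.
Month 2: interest $98.21; balance after payment $6,656.83.
Closed form: n = −ln(1 − rB₀/P)/ln(1+r) = −ln(0.87931)/ln(1.01317) ≈ 9.833, so the balance reaches zero during payment 10.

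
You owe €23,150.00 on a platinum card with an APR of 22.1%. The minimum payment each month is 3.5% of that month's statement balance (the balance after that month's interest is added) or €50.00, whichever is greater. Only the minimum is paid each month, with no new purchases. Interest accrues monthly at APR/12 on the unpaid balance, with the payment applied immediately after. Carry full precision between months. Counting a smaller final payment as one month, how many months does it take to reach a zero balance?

Monthly rate r = 22.1%/12 = 1.84167% = 0.0184167.
While 3.5% of the post-interest balance exceeds €50.00, each month B ← (B·(1+r))·(1 − 0.035), i.e. B shrinks by the factor (1+r)·0.965 = 0.98277.
This holds for months 1–162. Entering month 163 the balance is €1,386.46; 3.5% of the post-interest balance is now below €50.00, so the flat €50.00 minimum applies from here.
From month 163 a fixed €50.00 at rate r clears €1,386.46 in 40 more payments. Total: 162 + 40 = 202 months.

202 months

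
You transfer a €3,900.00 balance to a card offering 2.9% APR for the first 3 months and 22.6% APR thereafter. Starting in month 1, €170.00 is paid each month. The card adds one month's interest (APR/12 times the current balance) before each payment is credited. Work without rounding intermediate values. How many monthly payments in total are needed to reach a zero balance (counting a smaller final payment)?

Promo months 1–3 at r₀ = 2.9%/12 = 0.00241667; months 4+ at r₁ = 22.6%/12 = 0.0188333.
After month 3: iterate B ← B·(1+r₀) − €170.00 for 3 months → €3,417.11.
Then at r₁ with €170.00/mo: n₂ = −ln(1 − r₁·B/P)/ln(1+r₁) ≈ 25.50 → 26 more payments.

29 payments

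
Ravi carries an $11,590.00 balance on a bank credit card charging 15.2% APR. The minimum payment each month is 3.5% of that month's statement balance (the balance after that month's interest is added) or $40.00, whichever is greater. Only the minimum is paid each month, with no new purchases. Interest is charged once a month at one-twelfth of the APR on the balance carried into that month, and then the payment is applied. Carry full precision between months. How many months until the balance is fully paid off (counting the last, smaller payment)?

Monthly rate r = 15.2%/12 = 1.26667% = 0.0126667.
While 3.5% of the post-interest balance exceeds $40.00, each month B ← (B·(1+r))·(1 − 0.035), i.e. B shrinks by the factor (1+r)·0.965 = 0.97722.
This holds for months 1–102. Entering month 103 the balance is $1,105.23; 3.5% of the post-interest balance is now below $40.00, so the flat $40.00 minimum applies from here.
From month 103 a fixed $40.00 at rate r clears $1,105.23 in 35 more payments. Total: 102 + 35 = 137 months.

137 months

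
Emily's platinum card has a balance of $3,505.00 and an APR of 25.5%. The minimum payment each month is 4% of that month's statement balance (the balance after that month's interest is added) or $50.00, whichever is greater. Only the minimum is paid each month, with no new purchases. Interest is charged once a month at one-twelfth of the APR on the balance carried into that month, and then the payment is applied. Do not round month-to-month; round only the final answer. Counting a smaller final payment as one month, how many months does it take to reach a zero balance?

Monthly rate r = 25.5%/12 = 2.125% = 0.02125.
While 4% of the post-interest balance exceeds $50.00, each month B ← (B·(1+r))·(1 − 0.04), i.e. B shrinks by the factor (1+r)·0.96 = 0.9804.
This holds for months 1–54. Entering month 55 the balance is $1,203.56; 4% of the post-interest balance is now below $50.00, so the flat $50.00 minimum applies from here.
From month 55 a fixed $50.00 at rate r clears $1,203.56 in 35 more payments. Total: 54 + 35 = 89 months.

89 months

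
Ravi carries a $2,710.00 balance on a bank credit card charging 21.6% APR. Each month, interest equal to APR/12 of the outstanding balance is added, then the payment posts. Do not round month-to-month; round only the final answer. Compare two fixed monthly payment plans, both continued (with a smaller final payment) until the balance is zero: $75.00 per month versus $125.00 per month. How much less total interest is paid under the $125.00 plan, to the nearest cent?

Monthly rate r = 21.6%/12 = 1.8% = 0.018.
At $75.00/mo: n = ⌈−ln(1 − rB₀/P)/ln(1+r)⌉ = 59 payments (last $68.37); total interest = total paid − $2,710.00 = $1,708.37.
At $125.00/mo: 28 payments (last $91.39); total interest $756.39.
Interest saved = $1,708.37 − $756.39 = $951.98.

$951.98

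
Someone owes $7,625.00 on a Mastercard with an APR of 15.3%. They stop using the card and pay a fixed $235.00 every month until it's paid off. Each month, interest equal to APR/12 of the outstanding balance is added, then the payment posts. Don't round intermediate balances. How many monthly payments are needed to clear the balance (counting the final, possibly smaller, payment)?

43 payments

Monthly rate r = 15.3%/12 = 1.275% = 0.01275.
Recurrence: B ← B·(1+r) − $235.00.
Month 1: interest $97.22; balance after payment $7,487.22.
Month 2: interest $95.46; balance after payment $7,347.68.
Closed form: n = −ln(1 − rB₀/P)/ln(1+r) = −ln(0.5863)/ln(1.01275) ≈ 42.142, so the balance reaches zero during payment 43.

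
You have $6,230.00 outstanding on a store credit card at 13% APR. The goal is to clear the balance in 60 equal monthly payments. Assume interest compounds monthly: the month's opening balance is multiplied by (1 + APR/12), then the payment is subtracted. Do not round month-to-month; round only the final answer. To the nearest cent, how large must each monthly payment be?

$141.75

Monthly rate r = 13%/12 = 1.08333% = 0.0108333.
Level-payment amortization: P = B₀·r / (1 − (1+r)^(−n)) = 6230.00·0.0108333 / (1 − 1.01083^(−60)).
Denominator 1 − (1+r)^(−60) = 0.476126162.
P = 67.4917 / 0.476126162 ≈ 141.75.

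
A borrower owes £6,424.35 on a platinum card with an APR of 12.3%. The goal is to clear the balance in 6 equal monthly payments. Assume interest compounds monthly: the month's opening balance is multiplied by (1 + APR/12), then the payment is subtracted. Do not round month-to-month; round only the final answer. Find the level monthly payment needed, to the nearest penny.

Monthly rate r = 12.3%/12 = 1.025% = 0.01025.
Level-payment amortization: P = B₀·r / (1 − (1+r)^(−n)) = 6424.35·0.01025 / (1 − 1.01025^(−6)).
Denominator 1 − (1+r)^(−6) = 0.0593526306.
P = 65.8496 / 0.0593526306 ≈ 1109.46.

£1,109.46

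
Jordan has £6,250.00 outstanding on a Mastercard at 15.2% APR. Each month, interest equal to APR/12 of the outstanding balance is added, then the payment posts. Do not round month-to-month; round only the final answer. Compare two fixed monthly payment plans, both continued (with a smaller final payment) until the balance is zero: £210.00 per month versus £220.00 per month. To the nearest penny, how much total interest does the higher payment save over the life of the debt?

£98.29

Monthly rate r = 15.2%/12 = 1.26667% = 0.0126667.
At £210.00/mo: n = ⌈−ln(1 − rB₀/P)/ln(1+r)⌉ = 38 payments (last £124.78); total interest = total paid − £6,250.00 = £1,644.78.
At £220.00/mo: 36 payments (last £96.49); total interest £1,546.49.
Interest saved = £1,644.78 − £1,546.49 = £98.29.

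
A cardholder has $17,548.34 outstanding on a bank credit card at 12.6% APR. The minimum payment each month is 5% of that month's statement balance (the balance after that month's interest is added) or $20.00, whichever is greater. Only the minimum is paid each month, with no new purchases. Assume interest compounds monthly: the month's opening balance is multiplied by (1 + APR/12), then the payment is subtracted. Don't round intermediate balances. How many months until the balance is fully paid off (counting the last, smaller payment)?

Monthly rate r = 12.6%/12 = 1.05% = 0.0105.
While 5% of the post-interest balance exceeds $20.00, each month B ← (B·(1+r))·(1 − 0.05), i.e. B shrinks by the factor (1+r)·0.95 = 0.95997.
This holds for months 1–93. Entering month 94 the balance is $393.01; 5% of the post-interest balance is now below $20.00, so the flat $20.00 minimum applies from here.
From month 94 a fixed $20.00 at rate r clears $393.01 in 23 more payments. Total: 93 + 23 = 116 months.

116 months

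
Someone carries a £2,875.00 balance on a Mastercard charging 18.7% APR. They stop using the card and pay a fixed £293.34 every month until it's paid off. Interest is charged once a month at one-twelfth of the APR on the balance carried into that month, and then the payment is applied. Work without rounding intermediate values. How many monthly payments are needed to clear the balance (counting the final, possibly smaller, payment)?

Monthly rate r = 18.7%/12 = 1.55833% = 0.0155833.
Recurrence: B ← B·(1+r) − £293.34.
Month 1: interest £44.80; balance after payment £2,626.46.
Month 2: interest £40.93; balance after payment £2,374.05.
Closed form: n = −ln(1 − rB₀/P)/ln(1+r) = −ln(0.84727)/ln(1.01558) ≈ 10.718, so the balance reaches zero during payment 11.

11 payments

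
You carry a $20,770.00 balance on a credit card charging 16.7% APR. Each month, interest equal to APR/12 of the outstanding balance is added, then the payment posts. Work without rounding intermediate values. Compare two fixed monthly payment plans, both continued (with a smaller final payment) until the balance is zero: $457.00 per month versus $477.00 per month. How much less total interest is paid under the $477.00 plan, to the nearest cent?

$956.18

Monthly rate r = 16.7%/12 = 1.39167% = 0.0139167.
At $457.00/mo: n = ⌈−ln(1 − rB₀/P)/ln(1+r)⌉ = 73 payments (last $196.54); total interest = total paid − $20,770.00 = $12,330.54.
At $477.00/mo: 68 payments (last $185.36); total interest $11,374.36.
Interest saved = $12,330.54 − $11,374.36 = $956.18.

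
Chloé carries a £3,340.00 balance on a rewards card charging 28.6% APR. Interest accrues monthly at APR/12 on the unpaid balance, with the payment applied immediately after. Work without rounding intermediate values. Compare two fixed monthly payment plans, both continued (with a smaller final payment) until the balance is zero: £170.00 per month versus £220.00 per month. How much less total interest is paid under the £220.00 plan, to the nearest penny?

Monthly rate r = 28.6%/12 = 2.38333% = 0.0238333.
At £170.00/mo: n = ⌈−ln(1 − rB₀/P)/ln(1+r)⌉ = 27 payments (last £138.83); total interest = total paid − £3,340.00 = £1,218.83.
At £220.00/mo: 20 payments (last £15.43); total interest £855.43.
Interest saved = £1,218.83 − £855.43 = £363.40.

£363.40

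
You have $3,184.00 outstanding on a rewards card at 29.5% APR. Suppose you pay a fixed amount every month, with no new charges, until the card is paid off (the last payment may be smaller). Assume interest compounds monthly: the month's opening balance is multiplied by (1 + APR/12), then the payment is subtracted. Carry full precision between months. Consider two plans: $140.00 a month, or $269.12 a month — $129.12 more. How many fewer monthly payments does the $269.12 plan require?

Monthly rate r = 29.5%/12 = 2.45833% = 0.0245833.
At $140.00/mo: n = ⌈−ln(1 − rB₀/P)/ln(1+r)⌉ = 34 payments (last $101.15); total interest = total paid − $3,184.00 = $1,537.15.
At $269.12/mo: 15 payments (last $41.23); total interest $624.91.
Payments saved = 34 − 15 = 19.

19 fewer payments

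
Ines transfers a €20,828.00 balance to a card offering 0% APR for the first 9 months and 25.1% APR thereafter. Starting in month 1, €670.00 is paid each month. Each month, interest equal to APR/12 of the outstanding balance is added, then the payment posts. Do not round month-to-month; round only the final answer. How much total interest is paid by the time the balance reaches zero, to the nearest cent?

Promo months 1–9 at r₀ = 0%/12 = 0; months 10+ at r₁ = 25.1%/12 = 0.0209167.
After month 9 (no interest yet): B = €20,828.00 − 9·€670.00 = €14,798.00.
Then at r₁ with €670.00/mo: n₂ = −ln(1 − r₁·B/P)/ln(1+r₁) ≈ 29.94 → 30 more payments.
Total paid = 38·€670.00 + €632.41 = €26,092.41; interest = €26,092.41 − €20,828.00 = €5,264.41.

€5,264.41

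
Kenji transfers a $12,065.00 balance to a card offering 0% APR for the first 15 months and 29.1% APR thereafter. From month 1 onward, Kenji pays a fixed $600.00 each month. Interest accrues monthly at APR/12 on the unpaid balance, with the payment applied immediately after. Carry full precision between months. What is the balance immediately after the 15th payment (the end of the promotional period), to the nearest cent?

$3,065.00

Promo months 1–15 at r₀ = 0%/12 = 0; months 16+ at r₁ = 29.1%/12 = 0.02425.
After month 15 (no interest yet): B = $12,065.00 − 15·$600.00 = $3,065.00.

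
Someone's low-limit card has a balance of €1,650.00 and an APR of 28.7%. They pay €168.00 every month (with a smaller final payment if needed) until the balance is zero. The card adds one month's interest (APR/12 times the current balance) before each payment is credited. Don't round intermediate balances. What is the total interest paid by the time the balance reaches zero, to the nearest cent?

€253.57

Monthly rate r = 28.7%/12 = 2.39167% = 0.0239167.
Payoff takes n = ⌈−ln(1 − rB₀/P)/ln(1+r)⌉ = ⌈11.328⌉ = 12 payments; the last is €55.57.
Total paid = 11·€168.00 + €55.57 = €1,903.57.
Total interest = total paid − principal = €1,903.57 − €1,650.00 = €253.57.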